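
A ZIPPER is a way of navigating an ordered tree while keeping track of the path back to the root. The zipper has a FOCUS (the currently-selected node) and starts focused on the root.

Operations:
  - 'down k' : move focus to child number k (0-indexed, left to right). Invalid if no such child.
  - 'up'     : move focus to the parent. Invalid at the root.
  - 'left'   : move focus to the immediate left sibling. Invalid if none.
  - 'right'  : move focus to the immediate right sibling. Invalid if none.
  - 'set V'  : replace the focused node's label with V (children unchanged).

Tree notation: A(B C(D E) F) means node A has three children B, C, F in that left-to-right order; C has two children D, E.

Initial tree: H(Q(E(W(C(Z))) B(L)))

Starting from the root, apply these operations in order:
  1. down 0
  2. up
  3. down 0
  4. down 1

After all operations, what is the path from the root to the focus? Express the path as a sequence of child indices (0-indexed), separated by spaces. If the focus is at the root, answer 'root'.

Answer: 0 1

Derivation:
Step 1 (down 0): focus=Q path=0 depth=1 children=['E', 'B'] left=[] right=[] parent=H
Step 2 (up): focus=H path=root depth=0 children=['Q'] (at root)
Step 3 (down 0): focus=Q path=0 depth=1 children=['E', 'B'] left=[] right=[] parent=H
Step 4 (down 1): focus=B path=0/1 depth=2 children=['L'] left=['E'] right=[] parent=Q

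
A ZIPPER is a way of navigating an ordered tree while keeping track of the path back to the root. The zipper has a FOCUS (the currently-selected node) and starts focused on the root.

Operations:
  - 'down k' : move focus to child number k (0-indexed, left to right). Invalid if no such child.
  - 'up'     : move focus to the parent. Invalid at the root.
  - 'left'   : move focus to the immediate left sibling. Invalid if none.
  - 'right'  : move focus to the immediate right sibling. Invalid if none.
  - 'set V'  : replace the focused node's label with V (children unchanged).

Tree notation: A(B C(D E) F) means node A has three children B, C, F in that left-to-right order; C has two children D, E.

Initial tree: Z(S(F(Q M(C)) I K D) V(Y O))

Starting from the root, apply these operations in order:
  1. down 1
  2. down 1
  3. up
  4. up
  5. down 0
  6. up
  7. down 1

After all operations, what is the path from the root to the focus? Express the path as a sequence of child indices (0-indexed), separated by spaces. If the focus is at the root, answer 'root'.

Answer: 1

Derivation:
Step 1 (down 1): focus=V path=1 depth=1 children=['Y', 'O'] left=['S'] right=[] parent=Z
Step 2 (down 1): focus=O path=1/1 depth=2 children=[] left=['Y'] right=[] parent=V
Step 3 (up): focus=V path=1 depth=1 children=['Y', 'O'] left=['S'] right=[] parent=Z
Step 4 (up): focus=Z path=root depth=0 children=['S', 'V'] (at root)
Step 5 (down 0): focus=S path=0 depth=1 children=['F', 'I', 'K', 'D'] left=[] right=['V'] parent=Z
Step 6 (up): focus=Z path=root depth=0 children=['S', 'V'] (at root)
Step 7 (down 1): focus=V path=1 depth=1 children=['Y', 'O'] left=['S'] right=[] parent=Z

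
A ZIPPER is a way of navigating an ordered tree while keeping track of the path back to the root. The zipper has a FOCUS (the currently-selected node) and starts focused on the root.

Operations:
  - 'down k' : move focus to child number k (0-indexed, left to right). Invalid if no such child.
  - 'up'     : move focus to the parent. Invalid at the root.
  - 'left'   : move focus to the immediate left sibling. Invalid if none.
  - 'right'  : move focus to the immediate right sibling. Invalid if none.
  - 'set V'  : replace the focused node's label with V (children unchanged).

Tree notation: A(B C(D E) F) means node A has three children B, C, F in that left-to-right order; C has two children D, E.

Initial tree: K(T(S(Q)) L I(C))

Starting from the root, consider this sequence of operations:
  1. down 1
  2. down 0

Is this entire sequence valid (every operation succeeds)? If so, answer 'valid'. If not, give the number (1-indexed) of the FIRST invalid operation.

Answer: 2

Derivation:
Step 1 (down 1): focus=L path=1 depth=1 children=[] left=['T'] right=['I'] parent=K
Step 2 (down 0): INVALID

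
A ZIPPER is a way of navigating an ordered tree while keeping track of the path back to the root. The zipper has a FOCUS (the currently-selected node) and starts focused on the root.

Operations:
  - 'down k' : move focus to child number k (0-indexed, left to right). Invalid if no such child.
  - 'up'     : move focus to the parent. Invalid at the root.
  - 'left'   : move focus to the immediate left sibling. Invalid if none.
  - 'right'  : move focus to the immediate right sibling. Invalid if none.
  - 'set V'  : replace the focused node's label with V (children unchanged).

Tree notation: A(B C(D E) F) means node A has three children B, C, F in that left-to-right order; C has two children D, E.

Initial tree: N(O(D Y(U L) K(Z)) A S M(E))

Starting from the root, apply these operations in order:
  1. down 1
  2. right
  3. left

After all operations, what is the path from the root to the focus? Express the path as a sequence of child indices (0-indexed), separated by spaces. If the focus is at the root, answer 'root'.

Answer: 1

Derivation:
Step 1 (down 1): focus=A path=1 depth=1 children=[] left=['O'] right=['S', 'M'] parent=N
Step 2 (right): focus=S path=2 depth=1 children=[] left=['O', 'A'] right=['M'] parent=N
Step 3 (left): focus=A path=1 depth=1 children=[] left=['O'] right=['S', 'M'] parent=N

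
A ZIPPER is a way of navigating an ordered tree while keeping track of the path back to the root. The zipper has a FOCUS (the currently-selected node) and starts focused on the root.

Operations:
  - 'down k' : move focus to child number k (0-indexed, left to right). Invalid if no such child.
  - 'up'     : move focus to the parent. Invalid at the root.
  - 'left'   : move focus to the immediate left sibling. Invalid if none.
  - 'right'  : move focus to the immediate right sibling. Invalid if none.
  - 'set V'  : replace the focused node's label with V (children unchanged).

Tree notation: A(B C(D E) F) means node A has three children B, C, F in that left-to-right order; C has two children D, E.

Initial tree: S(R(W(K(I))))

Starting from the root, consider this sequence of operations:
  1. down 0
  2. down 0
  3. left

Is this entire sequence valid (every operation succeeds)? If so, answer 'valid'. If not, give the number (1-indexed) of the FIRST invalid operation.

Step 1 (down 0): focus=R path=0 depth=1 children=['W'] left=[] right=[] parent=S
Step 2 (down 0): focus=W path=0/0 depth=2 children=['K'] left=[] right=[] parent=R
Step 3 (left): INVALID

Answer: 3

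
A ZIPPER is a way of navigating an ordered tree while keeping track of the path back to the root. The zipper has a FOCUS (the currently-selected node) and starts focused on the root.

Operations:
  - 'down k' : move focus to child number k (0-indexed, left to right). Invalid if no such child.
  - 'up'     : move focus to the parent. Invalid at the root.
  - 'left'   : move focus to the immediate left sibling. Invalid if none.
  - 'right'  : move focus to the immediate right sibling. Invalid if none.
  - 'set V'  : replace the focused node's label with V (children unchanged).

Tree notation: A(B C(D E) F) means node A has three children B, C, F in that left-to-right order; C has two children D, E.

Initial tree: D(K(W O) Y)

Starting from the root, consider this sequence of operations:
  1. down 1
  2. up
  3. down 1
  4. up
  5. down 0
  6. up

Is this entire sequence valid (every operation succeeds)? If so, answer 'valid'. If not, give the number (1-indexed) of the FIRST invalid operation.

Step 1 (down 1): focus=Y path=1 depth=1 children=[] left=['K'] right=[] parent=D
Step 2 (up): focus=D path=root depth=0 children=['K', 'Y'] (at root)
Step 3 (down 1): focus=Y path=1 depth=1 children=[] left=['K'] right=[] parent=D
Step 4 (up): focus=D path=root depth=0 children=['K', 'Y'] (at root)
Step 5 (down 0): focus=K path=0 depth=1 children=['W', 'O'] left=[] right=['Y'] parent=D
Step 6 (up): focus=D path=root depth=0 children=['K', 'Y'] (at root)

Answer: valid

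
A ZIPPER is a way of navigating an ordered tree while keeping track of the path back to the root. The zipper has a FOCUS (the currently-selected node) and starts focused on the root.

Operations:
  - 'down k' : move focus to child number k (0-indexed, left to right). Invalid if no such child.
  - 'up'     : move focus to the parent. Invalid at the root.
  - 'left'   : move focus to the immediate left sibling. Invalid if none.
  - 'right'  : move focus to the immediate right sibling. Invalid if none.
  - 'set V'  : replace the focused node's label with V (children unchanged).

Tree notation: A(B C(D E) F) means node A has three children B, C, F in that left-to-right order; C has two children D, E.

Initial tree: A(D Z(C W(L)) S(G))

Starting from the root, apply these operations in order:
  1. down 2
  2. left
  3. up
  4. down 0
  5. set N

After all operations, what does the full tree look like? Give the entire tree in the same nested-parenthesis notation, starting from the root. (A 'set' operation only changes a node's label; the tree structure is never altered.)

Answer: A(N Z(C W(L)) S(G))

Derivation:
Step 1 (down 2): focus=S path=2 depth=1 children=['G'] left=['D', 'Z'] right=[] parent=A
Step 2 (left): focus=Z path=1 depth=1 children=['C', 'W'] left=['D'] right=['S'] parent=A
Step 3 (up): focus=A path=root depth=0 children=['D', 'Z', 'S'] (at root)
Step 4 (down 0): focus=D path=0 depth=1 children=[] left=[] right=['Z', 'S'] parent=A
Step 5 (set N): focus=N path=0 depth=1 children=[] left=[] right=['Z', 'S'] parent=A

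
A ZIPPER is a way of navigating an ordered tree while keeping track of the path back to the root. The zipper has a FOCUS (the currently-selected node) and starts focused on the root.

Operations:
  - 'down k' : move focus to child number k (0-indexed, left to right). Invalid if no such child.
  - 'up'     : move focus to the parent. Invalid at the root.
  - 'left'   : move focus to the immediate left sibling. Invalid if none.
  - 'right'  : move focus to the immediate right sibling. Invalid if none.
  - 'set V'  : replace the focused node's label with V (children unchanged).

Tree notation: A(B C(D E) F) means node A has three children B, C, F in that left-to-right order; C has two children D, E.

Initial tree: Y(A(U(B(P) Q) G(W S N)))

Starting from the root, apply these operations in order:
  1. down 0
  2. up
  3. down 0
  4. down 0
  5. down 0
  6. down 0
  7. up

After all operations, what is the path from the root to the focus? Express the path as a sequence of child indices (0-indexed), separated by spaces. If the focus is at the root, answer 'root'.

Step 1 (down 0): focus=A path=0 depth=1 children=['U', 'G'] left=[] right=[] parent=Y
Step 2 (up): focus=Y path=root depth=0 children=['A'] (at root)
Step 3 (down 0): focus=A path=0 depth=1 children=['U', 'G'] left=[] right=[] parent=Y
Step 4 (down 0): focus=U path=0/0 depth=2 children=['B', 'Q'] left=[] right=['G'] parent=A
Step 5 (down 0): focus=B path=0/0/0 depth=3 children=['P'] left=[] right=['Q'] parent=U
Step 6 (down 0): focus=P path=0/0/0/0 depth=4 children=[] left=[] right=[] parent=B
Step 7 (up): focus=B path=0/0/0 depth=3 children=['P'] left=[] right=['Q'] parent=U

Answer: 0 0 0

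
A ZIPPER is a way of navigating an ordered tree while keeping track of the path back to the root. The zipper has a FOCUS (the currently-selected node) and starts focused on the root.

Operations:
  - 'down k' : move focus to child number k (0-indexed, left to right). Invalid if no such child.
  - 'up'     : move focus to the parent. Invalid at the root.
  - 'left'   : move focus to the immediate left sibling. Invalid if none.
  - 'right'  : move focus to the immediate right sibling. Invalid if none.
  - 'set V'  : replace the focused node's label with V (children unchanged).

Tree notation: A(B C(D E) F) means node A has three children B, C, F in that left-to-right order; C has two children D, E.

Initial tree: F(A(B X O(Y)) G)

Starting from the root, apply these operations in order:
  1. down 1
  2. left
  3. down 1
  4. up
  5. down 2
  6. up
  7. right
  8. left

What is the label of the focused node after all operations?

Step 1 (down 1): focus=G path=1 depth=1 children=[] left=['A'] right=[] parent=F
Step 2 (left): focus=A path=0 depth=1 children=['B', 'X', 'O'] left=[] right=['G'] parent=F
Step 3 (down 1): focus=X path=0/1 depth=2 children=[] left=['B'] right=['O'] parent=A
Step 4 (up): focus=A path=0 depth=1 children=['B', 'X', 'O'] left=[] right=['G'] parent=F
Step 5 (down 2): focus=O path=0/2 depth=2 children=['Y'] left=['B', 'X'] right=[] parent=A
Step 6 (up): focus=A path=0 depth=1 children=['B', 'X', 'O'] left=[] right=['G'] parent=F
Step 7 (right): focus=G path=1 depth=1 children=[] left=['A'] right=[] parent=F
Step 8 (left): focus=A path=0 depth=1 children=['B', 'X', 'O'] left=[] right=['G'] parent=F

Answer: A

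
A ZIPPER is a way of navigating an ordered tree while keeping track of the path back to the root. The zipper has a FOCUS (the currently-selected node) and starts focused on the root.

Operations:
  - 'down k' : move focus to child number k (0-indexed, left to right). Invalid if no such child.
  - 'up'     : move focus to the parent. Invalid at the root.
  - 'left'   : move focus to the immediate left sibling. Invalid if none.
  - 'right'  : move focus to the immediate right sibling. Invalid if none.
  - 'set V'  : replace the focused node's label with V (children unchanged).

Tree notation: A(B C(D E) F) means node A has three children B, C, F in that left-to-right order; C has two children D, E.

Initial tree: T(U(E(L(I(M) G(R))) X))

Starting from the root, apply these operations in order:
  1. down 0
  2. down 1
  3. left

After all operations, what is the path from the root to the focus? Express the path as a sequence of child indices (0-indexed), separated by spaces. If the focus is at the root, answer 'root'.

Step 1 (down 0): focus=U path=0 depth=1 children=['E', 'X'] left=[] right=[] parent=T
Step 2 (down 1): focus=X path=0/1 depth=2 children=[] left=['E'] right=[] parent=U
Step 3 (left): focus=E path=0/0 depth=2 children=['L'] left=[] right=['X'] parent=U

Answer: 0 0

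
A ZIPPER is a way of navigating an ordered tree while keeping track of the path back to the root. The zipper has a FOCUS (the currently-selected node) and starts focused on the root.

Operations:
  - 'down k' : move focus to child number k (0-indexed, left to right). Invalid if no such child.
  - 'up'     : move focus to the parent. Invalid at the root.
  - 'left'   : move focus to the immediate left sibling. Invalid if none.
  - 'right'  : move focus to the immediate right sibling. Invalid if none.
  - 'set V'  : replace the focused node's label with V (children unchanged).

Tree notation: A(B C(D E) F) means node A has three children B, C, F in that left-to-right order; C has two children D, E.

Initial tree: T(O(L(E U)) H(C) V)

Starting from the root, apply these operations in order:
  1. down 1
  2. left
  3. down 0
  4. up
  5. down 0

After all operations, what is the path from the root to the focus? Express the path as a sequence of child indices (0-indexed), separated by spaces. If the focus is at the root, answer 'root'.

Step 1 (down 1): focus=H path=1 depth=1 children=['C'] left=['O'] right=['V'] parent=T
Step 2 (left): focus=O path=0 depth=1 children=['L'] left=[] right=['H', 'V'] parent=T
Step 3 (down 0): focus=L path=0/0 depth=2 children=['E', 'U'] left=[] right=[] parent=O
Step 4 (up): focus=O path=0 depth=1 children=['L'] left=[] right=['H', 'V'] parent=T
Step 5 (down 0): focus=L path=0/0 depth=2 children=['E', 'U'] left=[] right=[] parent=O

Answer: 0 0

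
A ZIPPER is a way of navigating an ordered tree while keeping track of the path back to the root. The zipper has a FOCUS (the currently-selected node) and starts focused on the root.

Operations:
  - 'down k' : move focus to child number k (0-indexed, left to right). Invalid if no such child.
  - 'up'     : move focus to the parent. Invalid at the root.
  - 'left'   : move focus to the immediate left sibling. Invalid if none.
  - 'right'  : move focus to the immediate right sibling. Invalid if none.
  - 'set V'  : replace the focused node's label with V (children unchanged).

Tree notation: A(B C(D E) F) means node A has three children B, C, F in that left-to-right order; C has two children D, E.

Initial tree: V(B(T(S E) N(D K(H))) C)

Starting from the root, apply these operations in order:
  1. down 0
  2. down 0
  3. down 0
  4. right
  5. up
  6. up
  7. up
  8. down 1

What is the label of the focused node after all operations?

Step 1 (down 0): focus=B path=0 depth=1 children=['T', 'N'] left=[] right=['C'] parent=V
Step 2 (down 0): focus=T path=0/0 depth=2 children=['S', 'E'] left=[] right=['N'] parent=B
Step 3 (down 0): focus=S path=0/0/0 depth=3 children=[] left=[] right=['E'] parent=T
Step 4 (right): focus=E path=0/0/1 depth=3 children=[] left=['S'] right=[] parent=T
Step 5 (up): focus=T path=0/0 depth=2 children=['S', 'E'] left=[] right=['N'] parent=B
Step 6 (up): focus=B path=0 depth=1 children=['T', 'N'] left=[] right=['C'] parent=V
Step 7 (up): focus=V path=root depth=0 children=['B', 'C'] (at root)
Step 8 (down 1): focus=C path=1 depth=1 children=[] left=['B'] right=[] parent=V

Answer: C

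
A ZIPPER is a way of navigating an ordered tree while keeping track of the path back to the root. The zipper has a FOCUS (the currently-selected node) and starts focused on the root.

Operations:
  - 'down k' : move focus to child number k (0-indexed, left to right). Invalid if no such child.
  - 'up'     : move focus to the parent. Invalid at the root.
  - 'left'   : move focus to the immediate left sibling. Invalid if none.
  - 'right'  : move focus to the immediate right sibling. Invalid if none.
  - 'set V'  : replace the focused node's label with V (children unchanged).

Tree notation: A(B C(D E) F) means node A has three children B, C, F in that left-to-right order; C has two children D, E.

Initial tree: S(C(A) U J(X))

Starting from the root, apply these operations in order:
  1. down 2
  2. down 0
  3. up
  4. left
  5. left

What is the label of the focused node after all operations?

Answer: C

Derivation:
Step 1 (down 2): focus=J path=2 depth=1 children=['X'] left=['C', 'U'] right=[] parent=S
Step 2 (down 0): focus=X path=2/0 depth=2 children=[] left=[] right=[] parent=J
Step 3 (up): focus=J path=2 depth=1 children=['X'] left=['C', 'U'] right=[] parent=S
Step 4 (left): focus=U path=1 depth=1 children=[] left=['C'] right=['J'] parent=S
Step 5 (left): focus=C path=0 depth=1 children=['A'] left=[] right=['U', 'J'] parent=S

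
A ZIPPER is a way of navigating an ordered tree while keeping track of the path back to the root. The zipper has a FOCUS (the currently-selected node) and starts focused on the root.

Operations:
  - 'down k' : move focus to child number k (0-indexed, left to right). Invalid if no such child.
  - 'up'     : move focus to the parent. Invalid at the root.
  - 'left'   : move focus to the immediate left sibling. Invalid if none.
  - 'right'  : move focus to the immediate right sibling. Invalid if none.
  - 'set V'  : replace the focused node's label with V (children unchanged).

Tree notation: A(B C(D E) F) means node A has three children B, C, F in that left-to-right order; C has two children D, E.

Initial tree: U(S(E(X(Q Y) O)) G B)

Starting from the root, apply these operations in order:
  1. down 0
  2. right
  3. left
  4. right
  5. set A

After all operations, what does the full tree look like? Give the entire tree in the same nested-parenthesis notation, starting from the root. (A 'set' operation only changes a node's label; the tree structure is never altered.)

Step 1 (down 0): focus=S path=0 depth=1 children=['E'] left=[] right=['G', 'B'] parent=U
Step 2 (right): focus=G path=1 depth=1 children=[] left=['S'] right=['B'] parent=U
Step 3 (left): focus=S path=0 depth=1 children=['E'] left=[] right=['G', 'B'] parent=U
Step 4 (right): focus=G path=1 depth=1 children=[] left=['S'] right=['B'] parent=U
Step 5 (set A): focus=A path=1 depth=1 children=[] left=['S'] right=['B'] parent=U

Answer: U(S(E(X(Q Y) O)) A B)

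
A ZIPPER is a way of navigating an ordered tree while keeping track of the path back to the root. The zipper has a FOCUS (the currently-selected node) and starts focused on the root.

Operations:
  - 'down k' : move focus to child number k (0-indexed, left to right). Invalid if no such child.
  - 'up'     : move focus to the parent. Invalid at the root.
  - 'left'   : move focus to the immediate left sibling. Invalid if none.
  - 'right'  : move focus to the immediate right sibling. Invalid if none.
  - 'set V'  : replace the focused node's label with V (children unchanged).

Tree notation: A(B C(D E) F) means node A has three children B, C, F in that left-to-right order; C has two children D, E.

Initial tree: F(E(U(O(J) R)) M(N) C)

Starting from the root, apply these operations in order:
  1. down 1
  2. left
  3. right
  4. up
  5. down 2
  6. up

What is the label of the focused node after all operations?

Step 1 (down 1): focus=M path=1 depth=1 children=['N'] left=['E'] right=['C'] parent=F
Step 2 (left): focus=E path=0 depth=1 children=['U'] left=[] right=['M', 'C'] parent=F
Step 3 (right): focus=M path=1 depth=1 children=['N'] left=['E'] right=['C'] parent=F
Step 4 (up): focus=F path=root depth=0 children=['E', 'M', 'C'] (at root)
Step 5 (down 2): focus=C path=2 depth=1 children=[] left=['E', 'M'] right=[] parent=F
Step 6 (up): focus=F path=root depth=0 children=['E', 'M', 'C'] (at root)

Answer: F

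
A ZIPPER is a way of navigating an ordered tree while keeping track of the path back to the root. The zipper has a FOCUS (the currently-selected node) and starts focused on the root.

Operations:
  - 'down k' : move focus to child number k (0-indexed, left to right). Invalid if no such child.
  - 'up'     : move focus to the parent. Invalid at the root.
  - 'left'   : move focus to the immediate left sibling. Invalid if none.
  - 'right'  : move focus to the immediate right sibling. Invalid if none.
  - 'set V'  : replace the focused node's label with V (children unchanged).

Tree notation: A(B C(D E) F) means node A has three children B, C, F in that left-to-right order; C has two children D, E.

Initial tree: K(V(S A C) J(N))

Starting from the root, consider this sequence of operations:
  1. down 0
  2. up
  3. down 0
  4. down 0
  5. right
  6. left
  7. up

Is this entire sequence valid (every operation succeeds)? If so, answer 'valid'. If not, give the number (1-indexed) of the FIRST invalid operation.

Step 1 (down 0): focus=V path=0 depth=1 children=['S', 'A', 'C'] left=[] right=['J'] parent=K
Step 2 (up): focus=K path=root depth=0 children=['V', 'J'] (at root)
Step 3 (down 0): focus=V path=0 depth=1 children=['S', 'A', 'C'] left=[] right=['J'] parent=K
Step 4 (down 0): focus=S path=0/0 depth=2 children=[] left=[] right=['A', 'C'] parent=V
Step 5 (right): focus=A path=0/1 depth=2 children=[] left=['S'] right=['C'] parent=V
Step 6 (left): focus=S path=0/0 depth=2 children=[] left=[] right=['A', 'C'] parent=V
Step 7 (up): focus=V path=0 depth=1 children=['S', 'A', 'C'] left=[] right=['J'] parent=K

Answer: valid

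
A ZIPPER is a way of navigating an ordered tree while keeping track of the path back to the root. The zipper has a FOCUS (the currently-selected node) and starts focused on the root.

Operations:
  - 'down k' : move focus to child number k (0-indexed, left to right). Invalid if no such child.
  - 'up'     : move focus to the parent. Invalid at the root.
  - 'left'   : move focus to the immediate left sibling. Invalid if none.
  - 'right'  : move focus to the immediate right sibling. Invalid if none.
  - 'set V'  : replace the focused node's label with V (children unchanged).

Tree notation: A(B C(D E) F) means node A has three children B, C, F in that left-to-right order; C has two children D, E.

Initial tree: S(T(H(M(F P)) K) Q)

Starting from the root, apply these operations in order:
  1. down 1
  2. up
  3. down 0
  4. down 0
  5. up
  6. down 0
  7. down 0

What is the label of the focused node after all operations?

Answer: M

Derivation:
Step 1 (down 1): focus=Q path=1 depth=1 children=[] left=['T'] right=[] parent=S
Step 2 (up): focus=S path=root depth=0 children=['T', 'Q'] (at root)
Step 3 (down 0): focus=T path=0 depth=1 children=['H', 'K'] left=[] right=['Q'] parent=S
Step 4 (down 0): focus=H path=0/0 depth=2 children=['M'] left=[] right=['K'] parent=T
Step 5 (up): focus=T path=0 depth=1 children=['H', 'K'] left=[] right=['Q'] parent=S
Step 6 (down 0): focus=H path=0/0 depth=2 children=['M'] left=[] right=['K'] parent=T
Step 7 (down 0): focus=M path=0/0/0 depth=3 children=['F', 'P'] left=[] right=[] parent=H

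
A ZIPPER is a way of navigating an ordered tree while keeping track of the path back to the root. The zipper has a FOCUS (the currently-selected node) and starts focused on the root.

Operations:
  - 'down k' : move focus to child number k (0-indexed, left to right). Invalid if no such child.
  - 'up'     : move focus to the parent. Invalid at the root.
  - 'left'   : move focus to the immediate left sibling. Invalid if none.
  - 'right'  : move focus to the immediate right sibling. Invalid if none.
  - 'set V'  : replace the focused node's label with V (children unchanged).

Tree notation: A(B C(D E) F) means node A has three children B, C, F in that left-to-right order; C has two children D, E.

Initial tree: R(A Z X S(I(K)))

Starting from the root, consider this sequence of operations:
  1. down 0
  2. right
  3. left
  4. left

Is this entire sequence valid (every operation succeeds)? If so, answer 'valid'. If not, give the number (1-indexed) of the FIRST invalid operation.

Answer: 4

Derivation:
Step 1 (down 0): focus=A path=0 depth=1 children=[] left=[] right=['Z', 'X', 'S'] parent=R
Step 2 (right): focus=Z path=1 depth=1 children=[] left=['A'] right=['X', 'S'] parent=R
Step 3 (left): focus=A path=0 depth=1 children=[] left=[] right=['Z', 'X', 'S'] parent=R
Step 4 (left): INVALID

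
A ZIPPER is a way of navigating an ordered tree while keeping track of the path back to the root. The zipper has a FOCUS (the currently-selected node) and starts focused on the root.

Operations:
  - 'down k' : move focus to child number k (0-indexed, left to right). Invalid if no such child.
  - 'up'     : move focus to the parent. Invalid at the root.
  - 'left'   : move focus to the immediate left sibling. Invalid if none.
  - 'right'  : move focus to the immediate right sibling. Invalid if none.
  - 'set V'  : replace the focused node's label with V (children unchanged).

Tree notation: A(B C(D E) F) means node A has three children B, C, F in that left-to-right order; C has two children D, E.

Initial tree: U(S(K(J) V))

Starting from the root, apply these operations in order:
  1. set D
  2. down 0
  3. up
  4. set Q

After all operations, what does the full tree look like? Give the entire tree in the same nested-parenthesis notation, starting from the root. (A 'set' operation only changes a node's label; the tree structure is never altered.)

Answer: Q(S(K(J) V))

Derivation:
Step 1 (set D): focus=D path=root depth=0 children=['S'] (at root)
Step 2 (down 0): focus=S path=0 depth=1 children=['K', 'V'] left=[] right=[] parent=D
Step 3 (up): focus=D path=root depth=0 children=['S'] (at root)
Step 4 (set Q): focus=Q path=root depth=0 children=['S'] (at root)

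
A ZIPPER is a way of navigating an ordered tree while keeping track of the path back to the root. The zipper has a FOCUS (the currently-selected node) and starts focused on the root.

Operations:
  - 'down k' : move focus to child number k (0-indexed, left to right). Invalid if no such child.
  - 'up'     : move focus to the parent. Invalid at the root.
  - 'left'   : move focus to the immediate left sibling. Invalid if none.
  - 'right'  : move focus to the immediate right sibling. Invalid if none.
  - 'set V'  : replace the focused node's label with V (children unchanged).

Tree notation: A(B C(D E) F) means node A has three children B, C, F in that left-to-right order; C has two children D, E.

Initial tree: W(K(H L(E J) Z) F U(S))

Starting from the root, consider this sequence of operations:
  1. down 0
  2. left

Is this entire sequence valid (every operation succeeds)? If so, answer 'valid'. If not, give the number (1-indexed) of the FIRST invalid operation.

Step 1 (down 0): focus=K path=0 depth=1 children=['H', 'L', 'Z'] left=[] right=['F', 'U'] parent=W
Step 2 (left): INVALID

Answer: 2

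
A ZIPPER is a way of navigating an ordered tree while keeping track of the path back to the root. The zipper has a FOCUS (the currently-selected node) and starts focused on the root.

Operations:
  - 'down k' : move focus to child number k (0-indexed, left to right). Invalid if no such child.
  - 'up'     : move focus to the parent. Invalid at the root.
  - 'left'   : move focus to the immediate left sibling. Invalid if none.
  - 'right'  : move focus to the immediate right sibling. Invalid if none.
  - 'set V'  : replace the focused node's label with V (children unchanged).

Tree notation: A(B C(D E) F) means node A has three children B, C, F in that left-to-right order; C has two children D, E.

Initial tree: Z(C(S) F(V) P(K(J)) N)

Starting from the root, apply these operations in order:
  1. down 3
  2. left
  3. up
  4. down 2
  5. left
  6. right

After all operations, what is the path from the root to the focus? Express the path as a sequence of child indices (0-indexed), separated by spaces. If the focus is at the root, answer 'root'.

Answer: 2

Derivation:
Step 1 (down 3): focus=N path=3 depth=1 children=[] left=['C', 'F', 'P'] right=[] parent=Z
Step 2 (left): focus=P path=2 depth=1 children=['K'] left=['C', 'F'] right=['N'] parent=Z
Step 3 (up): focus=Z path=root depth=0 children=['C', 'F', 'P', 'N'] (at root)
Step 4 (down 2): focus=P path=2 depth=1 children=['K'] left=['C', 'F'] right=['N'] parent=Z
Step 5 (left): focus=F path=1 depth=1 children=['V'] left=['C'] right=['P', 'N'] parent=Z
Step 6 (right): focus=P path=2 depth=1 children=['K'] left=['C', 'F'] right=['N'] parent=Z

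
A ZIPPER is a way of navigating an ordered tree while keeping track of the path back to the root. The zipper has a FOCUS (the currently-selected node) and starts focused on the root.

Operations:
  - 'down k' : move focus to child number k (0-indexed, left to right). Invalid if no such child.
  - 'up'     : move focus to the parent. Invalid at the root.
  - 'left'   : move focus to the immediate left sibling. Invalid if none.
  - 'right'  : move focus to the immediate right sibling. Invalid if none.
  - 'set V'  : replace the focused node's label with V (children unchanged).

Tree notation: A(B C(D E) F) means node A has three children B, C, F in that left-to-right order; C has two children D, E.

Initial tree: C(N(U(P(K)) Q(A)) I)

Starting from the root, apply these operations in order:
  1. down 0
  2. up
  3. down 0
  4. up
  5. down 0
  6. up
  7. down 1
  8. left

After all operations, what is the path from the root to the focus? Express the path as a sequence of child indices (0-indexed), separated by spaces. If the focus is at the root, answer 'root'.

Answer: 0

Derivation:
Step 1 (down 0): focus=N path=0 depth=1 children=['U', 'Q'] left=[] right=['I'] parent=C
Step 2 (up): focus=C path=root depth=0 children=['N', 'I'] (at root)
Step 3 (down 0): focus=N path=0 depth=1 children=['U', 'Q'] left=[] right=['I'] parent=C
Step 4 (up): focus=C path=root depth=0 children=['N', 'I'] (at root)
Step 5 (down 0): focus=N path=0 depth=1 children=['U', 'Q'] left=[] right=['I'] parent=C
Step 6 (up): focus=C path=root depth=0 children=['N', 'I'] (at root)
Step 7 (down 1): focus=I path=1 depth=1 children=[] left=['N'] right=[] parent=C
Step 8 (left): focus=N path=0 depth=1 children=['U', 'Q'] left=[] right=['I'] parent=C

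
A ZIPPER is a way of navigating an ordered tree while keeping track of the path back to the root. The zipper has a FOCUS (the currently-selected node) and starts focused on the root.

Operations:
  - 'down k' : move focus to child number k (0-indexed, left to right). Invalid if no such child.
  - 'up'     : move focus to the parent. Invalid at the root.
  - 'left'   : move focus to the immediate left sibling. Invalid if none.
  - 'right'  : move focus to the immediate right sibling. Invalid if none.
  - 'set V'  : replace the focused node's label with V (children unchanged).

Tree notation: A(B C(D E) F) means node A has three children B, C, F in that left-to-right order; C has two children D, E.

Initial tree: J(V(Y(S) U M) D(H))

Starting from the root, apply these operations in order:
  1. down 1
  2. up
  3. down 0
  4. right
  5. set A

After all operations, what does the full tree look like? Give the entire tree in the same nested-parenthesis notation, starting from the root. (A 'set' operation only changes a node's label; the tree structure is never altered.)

Step 1 (down 1): focus=D path=1 depth=1 children=['H'] left=['V'] right=[] parent=J
Step 2 (up): focus=J path=root depth=0 children=['V', 'D'] (at root)
Step 3 (down 0): focus=V path=0 depth=1 children=['Y', 'U', 'M'] left=[] right=['D'] parent=J
Step 4 (right): focus=D path=1 depth=1 children=['H'] left=['V'] right=[] parent=J
Step 5 (set A): focus=A path=1 depth=1 children=['H'] left=['V'] right=[] parent=J

Answer: J(V(Y(S) U M) A(H))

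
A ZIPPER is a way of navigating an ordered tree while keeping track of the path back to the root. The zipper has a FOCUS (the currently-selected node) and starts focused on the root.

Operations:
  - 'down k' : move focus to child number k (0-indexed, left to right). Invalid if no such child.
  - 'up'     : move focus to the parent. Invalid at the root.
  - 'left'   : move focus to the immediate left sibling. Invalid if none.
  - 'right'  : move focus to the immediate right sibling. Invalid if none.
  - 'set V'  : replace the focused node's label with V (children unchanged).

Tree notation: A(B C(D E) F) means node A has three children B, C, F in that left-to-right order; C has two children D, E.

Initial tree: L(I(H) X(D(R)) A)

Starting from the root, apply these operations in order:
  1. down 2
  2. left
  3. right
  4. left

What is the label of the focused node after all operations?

Step 1 (down 2): focus=A path=2 depth=1 children=[] left=['I', 'X'] right=[] parent=L
Step 2 (left): focus=X path=1 depth=1 children=['D'] left=['I'] right=['A'] parent=L
Step 3 (right): focus=A path=2 depth=1 children=[] left=['I', 'X'] right=[] parent=L
Step 4 (left): focus=X path=1 depth=1 children=['D'] left=['I'] right=['A'] parent=L

Answer: X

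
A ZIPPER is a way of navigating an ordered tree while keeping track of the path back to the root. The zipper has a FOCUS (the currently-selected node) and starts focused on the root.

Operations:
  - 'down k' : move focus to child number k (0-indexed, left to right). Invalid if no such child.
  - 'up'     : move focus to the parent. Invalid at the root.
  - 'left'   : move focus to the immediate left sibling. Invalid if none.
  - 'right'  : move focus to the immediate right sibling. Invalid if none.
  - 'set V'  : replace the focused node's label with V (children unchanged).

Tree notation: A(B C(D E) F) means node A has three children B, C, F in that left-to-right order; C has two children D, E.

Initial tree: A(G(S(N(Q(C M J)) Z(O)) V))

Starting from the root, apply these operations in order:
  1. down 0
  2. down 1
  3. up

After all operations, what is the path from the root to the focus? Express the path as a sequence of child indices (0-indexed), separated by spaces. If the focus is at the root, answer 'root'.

Answer: 0

Derivation:
Step 1 (down 0): focus=G path=0 depth=1 children=['S', 'V'] left=[] right=[] parent=A
Step 2 (down 1): focus=V path=0/1 depth=2 children=[] left=['S'] right=[] parent=G
Step 3 (up): focus=G path=0 depth=1 children=['S', 'V'] left=[] right=[] parent=A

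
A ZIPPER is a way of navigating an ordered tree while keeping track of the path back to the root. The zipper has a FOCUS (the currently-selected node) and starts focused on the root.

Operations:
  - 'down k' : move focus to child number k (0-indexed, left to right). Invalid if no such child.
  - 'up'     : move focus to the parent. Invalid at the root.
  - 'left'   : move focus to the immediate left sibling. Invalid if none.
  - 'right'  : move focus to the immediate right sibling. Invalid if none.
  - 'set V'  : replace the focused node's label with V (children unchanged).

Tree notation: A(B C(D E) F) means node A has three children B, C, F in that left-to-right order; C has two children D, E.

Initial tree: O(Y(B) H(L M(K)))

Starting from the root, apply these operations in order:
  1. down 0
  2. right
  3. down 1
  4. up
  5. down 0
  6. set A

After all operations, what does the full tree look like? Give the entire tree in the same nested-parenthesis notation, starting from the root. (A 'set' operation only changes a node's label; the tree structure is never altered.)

Step 1 (down 0): focus=Y path=0 depth=1 children=['B'] left=[] right=['H'] parent=O
Step 2 (right): focus=H path=1 depth=1 children=['L', 'M'] left=['Y'] right=[] parent=O
Step 3 (down 1): focus=M path=1/1 depth=2 children=['K'] left=['L'] right=[] parent=H
Step 4 (up): focus=H path=1 depth=1 children=['L', 'M'] left=['Y'] right=[] parent=O
Step 5 (down 0): focus=L path=1/0 depth=2 children=[] left=[] right=['M'] parent=H
Step 6 (set A): focus=A path=1/0 depth=2 children=[] left=[] right=['M'] parent=H

Answer: O(Y(B) H(A M(K)))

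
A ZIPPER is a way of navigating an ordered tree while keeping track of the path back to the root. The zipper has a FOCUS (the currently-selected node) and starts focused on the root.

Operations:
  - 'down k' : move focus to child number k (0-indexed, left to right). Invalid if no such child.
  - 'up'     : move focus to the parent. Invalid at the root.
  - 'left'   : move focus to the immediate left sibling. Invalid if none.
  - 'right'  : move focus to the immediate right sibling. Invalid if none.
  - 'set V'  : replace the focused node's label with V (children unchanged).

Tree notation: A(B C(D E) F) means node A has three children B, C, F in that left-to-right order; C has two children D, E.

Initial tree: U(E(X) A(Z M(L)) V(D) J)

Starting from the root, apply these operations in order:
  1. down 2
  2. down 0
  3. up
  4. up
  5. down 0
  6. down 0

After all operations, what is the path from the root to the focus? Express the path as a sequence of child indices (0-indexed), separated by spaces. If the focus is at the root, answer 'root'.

Step 1 (down 2): focus=V path=2 depth=1 children=['D'] left=['E', 'A'] right=['J'] parent=U
Step 2 (down 0): focus=D path=2/0 depth=2 children=[] left=[] right=[] parent=V
Step 3 (up): focus=V path=2 depth=1 children=['D'] left=['E', 'A'] right=['J'] parent=U
Step 4 (up): focus=U path=root depth=0 children=['E', 'A', 'V', 'J'] (at root)
Step 5 (down 0): focus=E path=0 depth=1 children=['X'] left=[] right=['A', 'V', 'J'] parent=U
Step 6 (down 0): focus=X path=0/0 depth=2 children=[] left=[] right=[] parent=E

Answer: 0 0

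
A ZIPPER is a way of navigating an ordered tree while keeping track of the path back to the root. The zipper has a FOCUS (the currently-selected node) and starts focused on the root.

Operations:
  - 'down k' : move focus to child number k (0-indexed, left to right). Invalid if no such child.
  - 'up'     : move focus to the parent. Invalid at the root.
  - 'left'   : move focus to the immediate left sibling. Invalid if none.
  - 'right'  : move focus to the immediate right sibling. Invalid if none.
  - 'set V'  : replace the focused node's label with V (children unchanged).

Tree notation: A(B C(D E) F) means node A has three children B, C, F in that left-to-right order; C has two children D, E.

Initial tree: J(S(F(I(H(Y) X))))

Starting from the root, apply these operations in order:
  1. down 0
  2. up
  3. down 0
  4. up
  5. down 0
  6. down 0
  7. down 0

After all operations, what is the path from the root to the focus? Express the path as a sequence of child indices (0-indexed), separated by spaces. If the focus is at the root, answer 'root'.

Step 1 (down 0): focus=S path=0 depth=1 children=['F'] left=[] right=[] parent=J
Step 2 (up): focus=J path=root depth=0 children=['S'] (at root)
Step 3 (down 0): focus=S path=0 depth=1 children=['F'] left=[] right=[] parent=J
Step 4 (up): focus=J path=root depth=0 children=['S'] (at root)
Step 5 (down 0): focus=S path=0 depth=1 children=['F'] left=[] right=[] parent=J
Step 6 (down 0): focus=F path=0/0 depth=2 children=['I'] left=[] right=[] parent=S
Step 7 (down 0): focus=I path=0/0/0 depth=3 children=['H', 'X'] left=[] right=[] parent=F

Answer: 0 0 0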